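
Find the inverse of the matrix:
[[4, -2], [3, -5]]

For [[a,b],[c,d]], inverse = (1/det)·[[d,-b],[-c,a]]
det = (4)(-5) - (-2)(3) = -20 - -6 = -14
Inverse = (1/-14)·[[-5, 2], [-3, 4]]
= [[5/14, -1/7], [3/14, -2/7]]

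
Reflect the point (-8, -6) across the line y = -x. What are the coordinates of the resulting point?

Reflection across line y = -x: (-8, -6) → (6, 8)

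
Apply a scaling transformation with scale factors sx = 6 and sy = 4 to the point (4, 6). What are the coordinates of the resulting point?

Scaling matrix:
[[6, 0], [0, 4]]
Result: (4 × 6, 6 × 4) = (24, 24)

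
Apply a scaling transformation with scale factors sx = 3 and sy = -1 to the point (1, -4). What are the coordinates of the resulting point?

Scaling matrix:
[[3, 0], [0, -1]]
Result: (1 × 3, -4 × -1) = (3, 4)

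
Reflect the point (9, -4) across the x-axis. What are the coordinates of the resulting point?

Reflection across x-axis: (9, -4) → (9, 4)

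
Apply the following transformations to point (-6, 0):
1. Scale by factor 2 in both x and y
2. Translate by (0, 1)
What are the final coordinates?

Step 1: Scale (-6, 0) by 2 → (-12, 0)
Step 2: Translate by (0, 1) → (-12, 1)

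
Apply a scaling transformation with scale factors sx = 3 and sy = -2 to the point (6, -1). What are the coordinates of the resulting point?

Scaling matrix:
[[3, 0], [0, -2]]
Result: (6 × 3, -1 × -2) = (18, 2)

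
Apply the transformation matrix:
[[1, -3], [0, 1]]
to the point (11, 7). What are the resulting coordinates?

Matrix multiplication:
[[1, -3], [0, 1]] × [11, 7]ᵀ
= [(1)(11) + (-3)(7), (0)(11) + (1)(7)]ᵀ
= [-10, 7]ᵀ
Result: (-10, 7)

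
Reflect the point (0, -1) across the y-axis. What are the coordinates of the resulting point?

Reflection across y-axis: (0, -1) → (0, -1)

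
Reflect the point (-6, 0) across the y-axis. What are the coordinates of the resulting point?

Reflection across y-axis: (-6, 0) → (6, 0)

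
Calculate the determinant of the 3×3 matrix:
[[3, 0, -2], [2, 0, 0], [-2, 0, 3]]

Expansion along first row:
det = 3·det([[0,0],[0,3]]) - 0·det([[2,0],[-2,3]]) + -2·det([[2,0],[-2,0]])
    = 3·(0·3 - 0·0) - 0·(2·3 - 0·-2) + -2·(2·0 - 0·-2)
    = 3·0 - 0·6 + -2·0
    = 0 + 0 + 0 = 0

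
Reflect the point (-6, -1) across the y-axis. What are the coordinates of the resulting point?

Reflection across y-axis: (-6, -1) → (6, -1)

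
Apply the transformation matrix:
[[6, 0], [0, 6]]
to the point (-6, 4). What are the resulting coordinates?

Matrix multiplication:
[[6, 0], [0, 6]] × [-6, 4]ᵀ
= [(6)(-6) + (0)(4), (0)(-6) + (6)(4)]ᵀ
= [-36, 24]ᵀ
Result: (-36, 24)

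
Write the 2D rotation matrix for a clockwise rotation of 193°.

Rotation matrix formula: [[cos θ, -sin θ], [sin θ, cos θ]]
A clockwise rotation by 193° is equivalent to a counterclockwise rotation by -193°.
For θ = -193°:
cos(-193°) = -0.9744
sin(-193°) = 0.2250
Result: [[-0.9744, -0.2250], [0.2250, -0.9744]]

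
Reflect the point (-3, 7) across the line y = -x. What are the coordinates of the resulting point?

Reflection across line y = -x: (-3, 7) → (-7, 3)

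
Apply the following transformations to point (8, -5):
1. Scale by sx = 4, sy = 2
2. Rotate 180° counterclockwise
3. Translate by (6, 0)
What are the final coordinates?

Step 1: Scale → (32, -10)
Step 2: Rotate 180° → (-32, 10)
Step 3: Translate → (-26, 10)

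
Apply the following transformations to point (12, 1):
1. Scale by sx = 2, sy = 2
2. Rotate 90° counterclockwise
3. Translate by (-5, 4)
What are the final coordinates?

Step 1: Scale → (24, 2)
Step 2: Rotate 90° → (-2, 24)
Step 3: Translate → (-7, 28)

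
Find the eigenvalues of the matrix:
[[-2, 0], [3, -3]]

Characteristic equation: det(A - λI) = 0
λ² - (trace)λ + (det) = 0
trace = -2 + -3 = -5, det = (-2)(-3) - (0)(3) = 6
λ² - (-5)λ + (6) = 0
λ = (-5 ± √((-5)² - 4·(6))) / 2 = (-5 ± √1) / 2
Solving: λ = -3, -2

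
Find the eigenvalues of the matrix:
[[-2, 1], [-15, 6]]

Characteristic equation: det(A - λI) = 0
λ² - (trace)λ + (det) = 0
trace = -2 + 6 = 4, det = (-2)(6) - (1)(-15) = 3
λ² - (4)λ + (3) = 0
λ = (4 ± √((4)² - 4·(3))) / 2 = (4 ± √4) / 2
Solving: λ = 1, 3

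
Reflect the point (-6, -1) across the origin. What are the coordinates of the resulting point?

Reflection across origin: (-6, -1) → (6, 1)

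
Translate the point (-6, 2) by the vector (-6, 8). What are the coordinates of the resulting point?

Translation by (-6, 8) (homogeneous matrix [[1, 0, -6], [0, 1, 8], [0, 0, 1]]):
x' = -6 + -6 = -12
y' = 2 + 8 = 10
Result: (-12, 10)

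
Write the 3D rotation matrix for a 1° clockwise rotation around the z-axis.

Rotation matrix for clockwise 1° around z-axis:
A clockwise rotation by 1° is a counterclockwise rotation by -1°.
cos(-1°) = 0.9998, sin(-1°) = -0.0175
Result: [[0.9998, 0.0175, 0], [-0.0175, 0.9998, 0], [0, 0, 1]]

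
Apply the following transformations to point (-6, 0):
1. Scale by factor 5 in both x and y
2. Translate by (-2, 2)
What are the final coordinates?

Step 1: Scale (-6, 0) by 5 → (-30, 0)
Step 2: Translate by (-2, 2) → (-32, 2)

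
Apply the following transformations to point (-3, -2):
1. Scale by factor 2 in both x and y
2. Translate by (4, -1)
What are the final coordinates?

Step 1: Scale (-3, -2) by 2 → (-6, -4)
Step 2: Translate by (4, -1) → (-2, -5)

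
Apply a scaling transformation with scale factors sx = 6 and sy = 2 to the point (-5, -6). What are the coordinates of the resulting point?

Scaling matrix:
[[6, 0], [0, 2]]
Result: (-5 × 6, -6 × 2) = (-30, -12)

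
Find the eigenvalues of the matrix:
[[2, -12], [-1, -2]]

Characteristic equation: det(A - λI) = 0
λ² - (trace)λ + (det) = 0
trace = 2 + -2 = 0, det = (2)(-2) - (-12)(-1) = -16
λ² - (0)λ + (-16) = 0
λ = (0 ± √((0)² - 4·(-16))) / 2 = (0 ± √64) / 2
Solving: λ = -4, 4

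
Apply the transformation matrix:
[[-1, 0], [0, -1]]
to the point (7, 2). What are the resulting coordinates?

Matrix multiplication:
[[-1, 0], [0, -1]] × [7, 2]ᵀ
= [(-1)(7) + (0)(2), (0)(7) + (-1)(2)]ᵀ
= [-7, -2]ᵀ
Result: (-7, -2)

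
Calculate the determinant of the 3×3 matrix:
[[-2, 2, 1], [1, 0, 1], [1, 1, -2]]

Expansion along first row:
det = -2·det([[0,1],[1,-2]]) - 2·det([[1,1],[1,-2]]) + 1·det([[1,0],[1,1]])
    = -2·(0·-2 - 1·1) - 2·(1·-2 - 1·1) + 1·(1·1 - 0·1)
    = -2·-1 - 2·-3 + 1·1
    = 2 + 6 + 1 = 9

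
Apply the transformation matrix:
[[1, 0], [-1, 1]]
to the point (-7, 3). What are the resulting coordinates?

Matrix multiplication:
[[1, 0], [-1, 1]] × [-7, 3]ᵀ
= [(1)(-7) + (0)(3), (-1)(-7) + (1)(3)]ᵀ
= [-7, 10]ᵀ
Result: (-7, 10)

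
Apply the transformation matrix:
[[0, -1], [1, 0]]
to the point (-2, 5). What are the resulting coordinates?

Matrix multiplication:
[[0, -1], [1, 0]] × [-2, 5]ᵀ
= [(0)(-2) + (-1)(5), (1)(-2) + (0)(5)]ᵀ
= [-5, -2]ᵀ
Result: (-5, -2)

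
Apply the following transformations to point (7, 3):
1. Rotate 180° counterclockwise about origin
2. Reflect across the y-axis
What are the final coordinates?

Step 1: Rotate 180° → (-7, -3)
Step 2: Reflect across y-axis → (7, -3)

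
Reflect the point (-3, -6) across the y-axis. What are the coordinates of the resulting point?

Reflection across y-axis: (-3, -6) → (3, -6)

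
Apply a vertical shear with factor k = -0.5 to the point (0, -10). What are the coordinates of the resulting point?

Shear matrix for vertical shear with factor k = -0.5:
[[1, 0], [-0.50, 1]]
Result: (0, -10) → (0, -10)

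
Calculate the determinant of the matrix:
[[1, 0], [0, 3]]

For a 2×2 matrix [[a, b], [c, d]], det = ad - bc
det = (1)(3) - (0)(0) = 3 - 0 = 3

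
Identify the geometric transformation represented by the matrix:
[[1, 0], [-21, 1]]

This matrix represents: vertical shear with factor -21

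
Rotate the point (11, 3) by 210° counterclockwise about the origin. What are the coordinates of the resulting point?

Rotation matrix for 210°: [[cos 210°, -sin 210°], [sin 210°, cos 210°]] ≈ [[-0.866025, 0.500000], [-0.500000, -0.866025]]
[[-0.866025, 0.500000], [-0.500000, -0.866025]] × [11, 3]ᵀ ≈ [-8.0263, -8.0981]ᵀ
Result: (-8.0263, -8.0981)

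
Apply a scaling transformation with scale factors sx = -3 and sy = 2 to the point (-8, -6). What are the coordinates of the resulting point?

Scaling matrix:
[[-3, 0], [0, 2]]
Result: (-8 × -3, -6 × 2) = (24, -12)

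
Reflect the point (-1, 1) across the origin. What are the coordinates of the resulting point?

Reflection across origin: (-1, 1) → (1, -1)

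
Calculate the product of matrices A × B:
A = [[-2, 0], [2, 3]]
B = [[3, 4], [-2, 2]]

Matrix multiplication:
C[0][0] = -2×3 + 0×-2 = -6
C[0][1] = -2×4 + 0×2 = -8
C[1][0] = 2×3 + 3×-2 = 0
C[1][1] = 2×4 + 3×2 = 14
Result: [[-6, -8], [0, 14]]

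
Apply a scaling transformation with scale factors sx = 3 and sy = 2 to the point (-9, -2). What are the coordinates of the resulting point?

Scaling matrix:
[[3, 0], [0, 2]]
Result: (-9 × 3, -2 × 2) = (-27, -4)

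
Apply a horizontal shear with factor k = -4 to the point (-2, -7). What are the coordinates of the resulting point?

Shear matrix for horizontal shear with factor k = -4:
[[1, -4], [0, 1]]
Result: (-2, -7) → (26, -7)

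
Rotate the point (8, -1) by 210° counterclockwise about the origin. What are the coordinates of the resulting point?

Rotation matrix for 210°: [[cos 210°, -sin 210°], [sin 210°, cos 210°]] ≈ [[-0.866025, 0.500000], [-0.500000, -0.866025]]
[[-0.866025, 0.500000], [-0.500000, -0.866025]] × [8, -1]ᵀ ≈ [-7.4282, -3.1340]ᵀ
Result: (-7.4282, -3.1340)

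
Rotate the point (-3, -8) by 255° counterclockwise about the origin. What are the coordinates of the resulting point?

Rotation matrix for 255°: [[cos 255°, -sin 255°], [sin 255°, cos 255°]] ≈ [[-0.258819, 0.965926], [-0.965926, -0.258819]]
[[-0.258819, 0.965926], [-0.965926, -0.258819]] × [-3, -8]ᵀ ≈ [-6.9509, 4.9683]ᵀ
Result: (-6.9509, 4.9683)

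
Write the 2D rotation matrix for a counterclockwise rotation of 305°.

Rotation matrix formula: [[cos θ, -sin θ], [sin θ, cos θ]]
For θ = 305°:
cos(305°) = 0.5736
sin(305°) = -0.8192
Result: [[0.5736, 0.8192], [-0.8192, 0.5736]]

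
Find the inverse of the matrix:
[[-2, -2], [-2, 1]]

For [[a,b],[c,d]], inverse = (1/det)·[[d,-b],[-c,a]]
det = (-2)(1) - (-2)(-2) = -2 - 4 = -6
Inverse = (1/-6)·[[1, 2], [2, -2]]
= [[-1/6, -1/3], [-1/3, 1/3]]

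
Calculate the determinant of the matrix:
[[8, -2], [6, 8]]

For a 2×2 matrix [[a, b], [c, d]], det = ad - bc
det = (8)(8) - (-2)(6) = 64 - -12 = 76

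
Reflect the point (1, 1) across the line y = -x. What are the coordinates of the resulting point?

Reflection across line y = -x: (1, 1) → (-1, -1)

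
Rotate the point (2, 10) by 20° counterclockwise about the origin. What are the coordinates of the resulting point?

Rotation matrix for 20°: [[cos 20°, -sin 20°], [sin 20°, cos 20°]] ≈ [[0.939693, -0.342020], [0.342020, 0.939693]]
[[0.939693, -0.342020], [0.342020, 0.939693]] × [2, 10]ᵀ ≈ [-1.5408, 10.0810]ᵀ
Result: (-1.5408, 10.0810)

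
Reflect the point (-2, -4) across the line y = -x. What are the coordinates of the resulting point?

Reflection across line y = -x: (-2, -4) → (4, 2)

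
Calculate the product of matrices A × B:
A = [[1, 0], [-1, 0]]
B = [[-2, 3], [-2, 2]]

Matrix multiplication:
C[0][0] = 1×-2 + 0×-2 = -2
C[0][1] = 1×3 + 0×2 = 3
C[1][0] = -1×-2 + 0×-2 = 2
C[1][1] = -1×3 + 0×2 = -3
Result: [[-2, 3], [2, -3]]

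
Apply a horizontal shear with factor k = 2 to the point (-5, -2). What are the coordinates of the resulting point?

Shear matrix for horizontal shear with factor k = 2:
[[1, 2], [0, 1]]
Result: (-5, -2) → (-9, -2)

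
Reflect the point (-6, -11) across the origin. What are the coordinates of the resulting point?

Reflection across origin: (-6, -11) → (6, 11)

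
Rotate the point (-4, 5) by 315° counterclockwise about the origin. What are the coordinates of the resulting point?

Rotation matrix for 315°: [[cos 315°, -sin 315°], [sin 315°, cos 315°]] ≈ [[0.707107, 0.707107], [-0.707107, 0.707107]]
[[0.707107, 0.707107], [-0.707107, 0.707107]] × [-4, 5]ᵀ ≈ [0.7071, 6.3640]ᵀ
Result: (0.7071, 6.3640)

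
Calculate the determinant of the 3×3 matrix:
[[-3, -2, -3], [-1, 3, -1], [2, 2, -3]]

Expansion along first row:
det = -3·det([[3,-1],[2,-3]]) - -2·det([[-1,-1],[2,-3]]) + -3·det([[-1,3],[2,2]])
    = -3·(3·-3 - -1·2) - -2·(-1·-3 - -1·2) + -3·(-1·2 - 3·2)
    = -3·-7 - -2·5 + -3·-8
    = 21 + 10 + 24 = 55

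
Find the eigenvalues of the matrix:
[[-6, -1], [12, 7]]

Characteristic equation: det(A - λI) = 0
λ² - (trace)λ + (det) = 0
trace = -6 + 7 = 1, det = (-6)(7) - (-1)(12) = -30
λ² - (1)λ + (-30) = 0
λ = (1 ± √((1)² - 4·(-30))) / 2 = (1 ± √121) / 2
Solving: λ = -5, 6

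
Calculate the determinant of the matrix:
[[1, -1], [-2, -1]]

For a 2×2 matrix [[a, b], [c, d]], det = ad - bc
det = (1)(-1) - (-1)(-2) = -1 - 2 = -3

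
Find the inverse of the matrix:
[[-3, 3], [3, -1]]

For [[a,b],[c,d]], inverse = (1/det)·[[d,-b],[-c,a]]
det = (-3)(-1) - (3)(3) = 3 - 9 = -6
Inverse = (1/-6)·[[-1, -3], [-3, -3]]
= [[1/6, 1/2], [1/2, 1/2]]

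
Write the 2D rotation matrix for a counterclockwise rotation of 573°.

Rotation matrix formula: [[cos θ, -sin θ], [sin θ, cos θ]]
For θ = 573°:
cos(573°) = -0.8387
sin(573°) = -0.5446
Result: [[-0.8387, 0.5446], [-0.5446, -0.8387]]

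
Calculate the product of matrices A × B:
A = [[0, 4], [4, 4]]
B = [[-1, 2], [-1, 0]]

Matrix multiplication:
C[0][0] = 0×-1 + 4×-1 = -4
C[0][1] = 0×2 + 4×0 = 0
C[1][0] = 4×-1 + 4×-1 = -8
C[1][1] = 4×2 + 4×0 = 8
Result: [[-4, 0], [-8, 8]]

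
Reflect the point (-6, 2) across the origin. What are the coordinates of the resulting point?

Reflection across origin: (-6, 2) → (6, -2)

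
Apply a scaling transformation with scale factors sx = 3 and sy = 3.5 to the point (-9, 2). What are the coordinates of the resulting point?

Scaling matrix:
[[3, 0], [0, 3.50]]
Result: (-9 × 3, 2 × 3.5) = (-27, 7)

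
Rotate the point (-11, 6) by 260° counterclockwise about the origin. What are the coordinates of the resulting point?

Rotation matrix for 260°: [[cos 260°, -sin 260°], [sin 260°, cos 260°]] ≈ [[-0.173648, 0.984808], [-0.984808, -0.173648]]
[[-0.173648, 0.984808], [-0.984808, -0.173648]] × [-11, 6]ᵀ ≈ [7.8190, 9.7910]ᵀ
Result: (7.8190, 9.7910)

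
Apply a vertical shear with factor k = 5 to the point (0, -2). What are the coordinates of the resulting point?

Shear matrix for vertical shear with factor k = 5:
[[1, 0], [5, 1]]
Result: (0, -2) → (0, -2)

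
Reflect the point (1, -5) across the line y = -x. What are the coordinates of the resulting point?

Reflection across line y = -x: (1, -5) → (5, -1)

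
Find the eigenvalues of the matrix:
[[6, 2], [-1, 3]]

Characteristic equation: det(A - λI) = 0
λ² - (trace)λ + (det) = 0
trace = 6 + 3 = 9, det = (6)(3) - (2)(-1) = 20
λ² - (9)λ + (20) = 0
λ = (9 ± √((9)² - 4·(20))) / 2 = (9 ± √1) / 2
Solving: λ = 4, 5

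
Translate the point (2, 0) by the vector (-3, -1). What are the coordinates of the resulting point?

Translation by (-3, -1) (homogeneous matrix [[1, 0, -3], [0, 1, -1], [0, 0, 1]]):
x' = 2 + -3 = -1
y' = 0 + -1 = -1
Result: (-1, -1)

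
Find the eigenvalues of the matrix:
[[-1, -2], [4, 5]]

Characteristic equation: det(A - λI) = 0
λ² - (trace)λ + (det) = 0
trace = -1 + 5 = 4, det = (-1)(5) - (-2)(4) = 3
λ² - (4)λ + (3) = 0
λ = (4 ± √((4)² - 4·(3))) / 2 = (4 ± √4) / 2
Solving: λ = 1, 3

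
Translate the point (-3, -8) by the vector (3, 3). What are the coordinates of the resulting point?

Translation by (3, 3) (homogeneous matrix [[1, 0, 3], [0, 1, 3], [0, 0, 1]]):
x' = -3 + 3 = 0
y' = -8 + 3 = -5
Result: (0, -5)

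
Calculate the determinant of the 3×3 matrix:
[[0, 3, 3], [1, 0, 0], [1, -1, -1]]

Expansion along first row:
det = 0·det([[0,0],[-1,-1]]) - 3·det([[1,0],[1,-1]]) + 3·det([[1,0],[1,-1]])
    = 0·(0·-1 - 0·-1) - 3·(1·-1 - 0·1) + 3·(1·-1 - 0·1)
    = 0·0 - 3·-1 + 3·-1
    = 0 + 3 + -3 = 0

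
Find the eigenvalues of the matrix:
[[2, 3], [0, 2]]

Characteristic equation: det(A - λI) = 0
λ² - (trace)λ + (det) = 0
trace = 2 + 2 = 4, det = (2)(2) - (3)(0) = 4
λ² - (4)λ + (4) = 0
λ = (4 ± √((4)² - 4·(4))) / 2 = (4 ± √0) / 2
Solving: λ = 2, 2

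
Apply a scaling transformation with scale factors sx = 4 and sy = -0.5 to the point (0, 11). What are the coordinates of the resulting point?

Scaling matrix:
[[4, 0], [0, -0.50]]
Result: (0 × 4, 11 × -0.5) = (0, -5.5)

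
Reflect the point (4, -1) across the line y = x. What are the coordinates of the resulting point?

Reflection across line y = x: (4, -1) → (-1, 4)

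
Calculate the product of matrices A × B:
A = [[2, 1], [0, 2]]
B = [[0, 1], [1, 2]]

Matrix multiplication:
C[0][0] = 2×0 + 1×1 = 1
C[0][1] = 2×1 + 1×2 = 4
C[1][0] = 0×0 + 2×1 = 2
C[1][1] = 0×1 + 2×2 = 4
Result: [[1, 4], [2, 4]]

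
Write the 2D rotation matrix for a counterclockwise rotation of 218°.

Rotation matrix formula: [[cos θ, -sin θ], [sin θ, cos θ]]
For θ = 218°:
cos(218°) = -0.7880
sin(218°) = -0.6157
Result: [[-0.7880, 0.6157], [-0.6157, -0.7880]]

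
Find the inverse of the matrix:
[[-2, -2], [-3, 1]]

For [[a,b],[c,d]], inverse = (1/det)·[[d,-b],[-c,a]]
det = (-2)(1) - (-2)(-3) = -2 - 6 = -8
Inverse = (1/-8)·[[1, 2], [3, -2]]
= [[-1/8, -1/4], [-3/8, 1/4]]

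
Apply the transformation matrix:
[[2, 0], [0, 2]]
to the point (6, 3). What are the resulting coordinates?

Matrix multiplication:
[[2, 0], [0, 2]] × [6, 3]ᵀ
= [(2)(6) + (0)(3), (0)(6) + (2)(3)]ᵀ
= [12, 6]ᵀ
Result: (12, 6)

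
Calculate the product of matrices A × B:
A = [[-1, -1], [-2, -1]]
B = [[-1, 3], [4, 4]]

Matrix multiplication:
C[0][0] = -1×-1 + -1×4 = -3
C[0][1] = -1×3 + -1×4 = -7
C[1][0] = -2×-1 + -1×4 = -2
C[1][1] = -2×3 + -1×4 = -10
Result: [[-3, -7], [-2, -10]]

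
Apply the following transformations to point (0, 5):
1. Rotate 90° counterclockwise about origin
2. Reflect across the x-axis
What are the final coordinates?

Step 1: Rotate 90° → (-5, 0)
Step 2: Reflect across x-axis → (-5, 0)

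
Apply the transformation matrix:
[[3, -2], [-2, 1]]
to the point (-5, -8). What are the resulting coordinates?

Matrix multiplication:
[[3, -2], [-2, 1]] × [-5, -8]ᵀ
= [(3)(-5) + (-2)(-8), (-2)(-5) + (1)(-8)]ᵀ
= [1, 2]ᵀ
Result: (1, 2)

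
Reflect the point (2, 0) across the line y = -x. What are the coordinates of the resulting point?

Reflection across line y = -x: (2, 0) → (0, -2)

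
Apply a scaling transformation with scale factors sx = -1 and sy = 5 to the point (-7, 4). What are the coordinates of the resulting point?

Scaling matrix:
[[-1, 0], [0, 5]]
Result: (-7 × -1, 4 × 5) = (7, 20)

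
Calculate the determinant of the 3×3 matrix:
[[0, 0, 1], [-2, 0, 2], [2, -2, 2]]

Expansion along first row:
det = 0·det([[0,2],[-2,2]]) - 0·det([[-2,2],[2,2]]) + 1·det([[-2,0],[2,-2]])
    = 0·(0·2 - 2·-2) - 0·(-2·2 - 2·2) + 1·(-2·-2 - 0·2)
    = 0·4 - 0·-8 + 1·4
    = 0 + 0 + 4 = 4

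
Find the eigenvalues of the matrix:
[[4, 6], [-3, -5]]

Characteristic equation: det(A - λI) = 0
λ² - (trace)λ + (det) = 0
trace = 4 + -5 = -1, det = (4)(-5) - (6)(-3) = -2
λ² - (-1)λ + (-2) = 0
λ = (-1 ± √((-1)² - 4·(-2))) / 2 = (-1 ± √9) / 2
Solving: λ = -2, 1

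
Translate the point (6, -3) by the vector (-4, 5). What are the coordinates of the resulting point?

Translation by (-4, 5) (homogeneous matrix [[1, 0, -4], [0, 1, 5], [0, 0, 1]]):
x' = 6 + -4 = 2
y' = -3 + 5 = 2
Result: (2, 2)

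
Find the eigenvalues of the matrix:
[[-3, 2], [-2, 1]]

Characteristic equation: det(A - λI) = 0
λ² - (trace)λ + (det) = 0
trace = -3 + 1 = -2, det = (-3)(1) - (2)(-2) = 1
λ² - (-2)λ + (1) = 0
λ = (-2 ± √((-2)² - 4·(1))) / 2 = (-2 ± √0) / 2
Solving: λ = -1, -1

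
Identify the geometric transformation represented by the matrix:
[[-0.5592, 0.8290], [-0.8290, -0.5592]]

This matrix represents: rotation by 236° counterclockwise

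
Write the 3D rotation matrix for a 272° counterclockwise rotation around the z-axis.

Rotation matrix for counterclockwise 272° around z-axis:
cos(272°) = 0.0349, sin(272°) = -0.9994
Result: [[0.0349, 0.9994, 0], [-0.9994, 0.0349, 0], [0, 0, 1]]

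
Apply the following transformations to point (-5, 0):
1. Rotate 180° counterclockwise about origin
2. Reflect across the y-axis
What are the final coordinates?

Step 1: Rotate 180° → (5, 0)
Step 2: Reflect across y-axis → (-5, 0)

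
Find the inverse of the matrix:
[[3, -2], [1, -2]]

For [[a,b],[c,d]], inverse = (1/det)·[[d,-b],[-c,a]]
det = (3)(-2) - (-2)(1) = -6 - -2 = -4
Inverse = (1/-4)·[[-2, 2], [-1, 3]]
= [[1/2, -1/2], [1/4, -3/4]]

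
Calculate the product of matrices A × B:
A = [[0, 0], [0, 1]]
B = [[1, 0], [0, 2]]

Matrix multiplication:
C[0][0] = 0×1 + 0×0 = 0
C[0][1] = 0×0 + 0×2 = 0
C[1][0] = 0×1 + 1×0 = 0
C[1][1] = 0×0 + 1×2 = 2
Result: [[0, 0], [0, 2]]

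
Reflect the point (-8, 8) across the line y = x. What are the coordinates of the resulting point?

Reflection across line y = x: (-8, 8) → (8, -8)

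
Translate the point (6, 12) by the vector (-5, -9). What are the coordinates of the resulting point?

Translation by (-5, -9) (homogeneous matrix [[1, 0, -5], [0, 1, -9], [0, 0, 1]]):
x' = 6 + -5 = 1
y' = 12 + -9 = 3
Result: (1, 3)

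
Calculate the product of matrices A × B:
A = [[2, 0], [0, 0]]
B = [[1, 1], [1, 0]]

Matrix multiplication:
C[0][0] = 2×1 + 0×1 = 2
C[0][1] = 2×1 + 0×0 = 2
C[1][0] = 0×1 + 0×1 = 0
C[1][1] = 0×1 + 0×0 = 0
Result: [[2, 2], [0, 0]]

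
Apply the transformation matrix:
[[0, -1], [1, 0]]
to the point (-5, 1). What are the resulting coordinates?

Matrix multiplication:
[[0, -1], [1, 0]] × [-5, 1]ᵀ
= [(0)(-5) + (-1)(1), (1)(-5) + (0)(1)]ᵀ
= [-1, -5]ᵀ
Result: (-1, -5)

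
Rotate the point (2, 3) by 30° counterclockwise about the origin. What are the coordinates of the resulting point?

Rotation matrix for 30°: [[cos 30°, -sin 30°], [sin 30°, cos 30°]] ≈ [[0.866025, -0.500000], [0.500000, 0.866025]]
[[0.866025, -0.500000], [0.500000, 0.866025]] × [2, 3]ᵀ ≈ [0.2321, 3.5981]ᵀ
Result: (0.2321, 3.5981)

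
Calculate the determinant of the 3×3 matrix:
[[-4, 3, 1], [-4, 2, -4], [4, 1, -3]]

Expansion along first row:
det = -4·det([[2,-4],[1,-3]]) - 3·det([[-4,-4],[4,-3]]) + 1·det([[-4,2],[4,1]])
    = -4·(2·-3 - -4·1) - 3·(-4·-3 - -4·4) + 1·(-4·1 - 2·4)
    = -4·-2 - 3·28 + 1·-12
    = 8 + -84 + -12 = -88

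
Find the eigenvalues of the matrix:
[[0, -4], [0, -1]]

Characteristic equation: det(A - λI) = 0
λ² - (trace)λ + (det) = 0
trace = 0 + -1 = -1, det = (0)(-1) - (-4)(0) = 0
λ² - (-1)λ + (0) = 0
λ = (-1 ± √((-1)² - 4·(0))) / 2 = (-1 ± √1) / 2
Solving: λ = -1, 0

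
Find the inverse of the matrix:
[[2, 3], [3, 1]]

For [[a,b],[c,d]], inverse = (1/det)·[[d,-b],[-c,a]]
det = (2)(1) - (3)(3) = 2 - 9 = -7
Inverse = (1/-7)·[[1, -3], [-3, 2]]
= [[-1/7, 3/7], [3/7, -2/7]]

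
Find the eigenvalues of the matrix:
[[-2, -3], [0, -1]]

Characteristic equation: det(A - λI) = 0
λ² - (trace)λ + (det) = 0
trace = -2 + -1 = -3, det = (-2)(-1) - (-3)(0) = 2
λ² - (-3)λ + (2) = 0
λ = (-3 ± √((-3)² - 4·(2))) / 2 = (-3 ± √1) / 2
Solving: λ = -2, -1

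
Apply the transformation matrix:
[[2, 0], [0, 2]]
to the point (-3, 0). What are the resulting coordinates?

Matrix multiplication:
[[2, 0], [0, 2]] × [-3, 0]ᵀ
= [(2)(-3) + (0)(0), (0)(-3) + (2)(0)]ᵀ
= [-6, 0]ᵀ
Result: (-6, 0)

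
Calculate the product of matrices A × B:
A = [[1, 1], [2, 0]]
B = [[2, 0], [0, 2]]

Matrix multiplication:
C[0][0] = 1×2 + 1×0 = 2
C[0][1] = 1×0 + 1×2 = 2
C[1][0] = 2×2 + 0×0 = 4
C[1][1] = 2×0 + 0×2 = 0
Result: [[2, 2], [4, 0]]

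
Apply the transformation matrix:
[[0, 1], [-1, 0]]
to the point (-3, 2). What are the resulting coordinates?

Matrix multiplication:
[[0, 1], [-1, 0]] × [-3, 2]ᵀ
= [(0)(-3) + (1)(2), (-1)(-3) + (0)(2)]ᵀ
= [2, 3]ᵀ
Result: (2, 3)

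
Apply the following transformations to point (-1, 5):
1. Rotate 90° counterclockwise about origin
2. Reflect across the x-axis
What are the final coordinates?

Step 1: Rotate 90° → (-5, -1)
Step 2: Reflect across x-axis → (-5, 1)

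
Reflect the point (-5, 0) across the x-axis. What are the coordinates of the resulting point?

Reflection across x-axis: (-5, 0) → (-5, 0)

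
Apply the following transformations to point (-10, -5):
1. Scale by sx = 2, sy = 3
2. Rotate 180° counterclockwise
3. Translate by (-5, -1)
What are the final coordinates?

Step 1: Scale → (-20, -15)
Step 2: Rotate 180° → (20, 15)
Step 3: Translate → (15, 14)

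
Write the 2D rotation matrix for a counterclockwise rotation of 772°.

Rotation matrix formula: [[cos θ, -sin θ], [sin θ, cos θ]]
For θ = 772°:
cos(772°) = 0.6157
sin(772°) = 0.7880
Result: [[0.6157, -0.7880], [0.7880, 0.6157]]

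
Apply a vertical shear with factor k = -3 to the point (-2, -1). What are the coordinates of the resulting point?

Shear matrix for vertical shear with factor k = -3:
[[1, 0], [-3, 1]]
Result: (-2, -1) → (-2, 5)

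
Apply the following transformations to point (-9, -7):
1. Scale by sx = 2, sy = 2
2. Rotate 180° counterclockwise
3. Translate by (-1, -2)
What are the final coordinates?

Step 1: Scale → (-18, -14)
Step 2: Rotate 180° → (18, 14)
Step 3: Translate → (17, 12)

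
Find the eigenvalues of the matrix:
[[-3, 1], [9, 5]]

Characteristic equation: det(A - λI) = 0
λ² - (trace)λ + (det) = 0
trace = -3 + 5 = 2, det = (-3)(5) - (1)(9) = -24
λ² - (2)λ + (-24) = 0
λ = (2 ± √((2)² - 4·(-24))) / 2 = (2 ± √100) / 2
Solving: λ = -4, 6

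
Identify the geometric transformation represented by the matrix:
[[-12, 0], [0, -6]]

This matrix represents: non-uniform scaling by sx = -12, sy = -6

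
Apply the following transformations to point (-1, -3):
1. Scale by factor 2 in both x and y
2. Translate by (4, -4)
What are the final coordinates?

Step 1: Scale (-1, -3) by 2 → (-2, -6)
Step 2: Translate by (4, -4) → (2, -10)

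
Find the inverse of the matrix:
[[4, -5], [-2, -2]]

For [[a,b],[c,d]], inverse = (1/det)·[[d,-b],[-c,a]]
det = (4)(-2) - (-5)(-2) = -8 - 10 = -18
Inverse = (1/-18)·[[-2, 5], [2, 4]]
= [[1/9, -5/18], [-1/9, -2/9]]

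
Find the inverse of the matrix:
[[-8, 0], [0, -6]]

For [[a,b],[c,d]], inverse = (1/det)·[[d,-b],[-c,a]]
det = (-8)(-6) - (0)(0) = 48 - 0 = 48
Inverse = (1/48)·[[-6, 0], [0, -8]]
= [[-1/8, 0], [0, -1/6]]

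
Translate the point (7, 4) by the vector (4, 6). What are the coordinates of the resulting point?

Translation by (4, 6) (homogeneous matrix [[1, 0, 4], [0, 1, 6], [0, 0, 1]]):
x' = 7 + 4 = 11
y' = 4 + 6 = 10
Result: (11, 10)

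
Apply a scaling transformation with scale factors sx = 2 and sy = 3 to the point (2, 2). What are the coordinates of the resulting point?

Scaling matrix:
[[2, 0], [0, 3]]
Result: (2 × 2, 2 × 3) = (4, 6)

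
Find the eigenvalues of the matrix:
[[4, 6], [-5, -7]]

Characteristic equation: det(A - λI) = 0
λ² - (trace)λ + (det) = 0
trace = 4 + -7 = -3, det = (4)(-7) - (6)(-5) = 2
λ² - (-3)λ + (2) = 0
λ = (-3 ± √((-3)² - 4·(2))) / 2 = (-3 ± √1) / 2
Solving: λ = -2, -1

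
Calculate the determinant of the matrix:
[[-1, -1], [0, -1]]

For a 2×2 matrix [[a, b], [c, d]], det = ad - bc
det = (-1)(-1) - (-1)(0) = 1 - 0 = 1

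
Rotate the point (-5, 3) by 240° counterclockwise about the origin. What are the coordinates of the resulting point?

Rotation matrix for 240°: [[cos 240°, -sin 240°], [sin 240°, cos 240°]] ≈ [[-0.500000, 0.866025], [-0.866025, -0.500000]]
[[-0.500000, 0.866025], [-0.866025, -0.500000]] × [-5, 3]ᵀ ≈ [5.0981, 2.8301]ᵀ
Result: (5.0981, 2.8301)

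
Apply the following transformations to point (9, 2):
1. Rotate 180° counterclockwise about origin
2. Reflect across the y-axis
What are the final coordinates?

Step 1: Rotate 180° → (-9, -2)
Step 2: Reflect across y-axis → (9, -2)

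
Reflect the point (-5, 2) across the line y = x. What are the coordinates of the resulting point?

Reflection across line y = x: (-5, 2) → (2, -5)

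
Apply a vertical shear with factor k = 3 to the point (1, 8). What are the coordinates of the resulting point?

Shear matrix for vertical shear with factor k = 3:
[[1, 0], [3, 1]]
Result: (1, 8) → (1, 11)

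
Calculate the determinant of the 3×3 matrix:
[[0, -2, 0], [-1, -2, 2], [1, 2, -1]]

Expansion along first row:
det = 0·det([[-2,2],[2,-1]]) - -2·det([[-1,2],[1,-1]]) + 0·det([[-1,-2],[1,2]])
    = 0·(-2·-1 - 2·2) - -2·(-1·-1 - 2·1) + 0·(-1·2 - -2·1)
    = 0·-2 - -2·-1 + 0·0
    = 0 + -2 + 0 = -2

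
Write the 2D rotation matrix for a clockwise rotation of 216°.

Rotation matrix formula: [[cos θ, -sin θ], [sin θ, cos θ]]
A clockwise rotation by 216° is equivalent to a counterclockwise rotation by -216°.
For θ = -216°:
cos(-216°) = -0.8090
sin(-216°) = 0.5878
Result: [[-0.8090, -0.5878], [0.5878, -0.8090]]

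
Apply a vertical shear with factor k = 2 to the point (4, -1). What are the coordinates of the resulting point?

Shear matrix for vertical shear with factor k = 2:
[[1, 0], [2, 1]]
Result: (4, -1) → (4, 7)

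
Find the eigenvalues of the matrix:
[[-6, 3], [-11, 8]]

Characteristic equation: det(A - λI) = 0
λ² - (trace)λ + (det) = 0
trace = -6 + 8 = 2, det = (-6)(8) - (3)(-11) = -15
λ² - (2)λ + (-15) = 0
λ = (2 ± √((2)² - 4·(-15))) / 2 = (2 ± √64) / 2
Solving: λ = -3, 5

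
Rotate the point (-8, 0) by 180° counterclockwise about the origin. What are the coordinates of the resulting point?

Rotation matrix for 180°: [[cos 180°, -sin 180°], [sin 180°, cos 180°]] = [[-1, 0], [0, -1]]
[[-1, 0], [0, -1]] × [-8, 0]ᵀ = [8, 0]ᵀ
Result: (8, 0)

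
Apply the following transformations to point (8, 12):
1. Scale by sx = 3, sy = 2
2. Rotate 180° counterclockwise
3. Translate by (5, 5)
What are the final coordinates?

Step 1: Scale → (24, 24)
Step 2: Rotate 180° → (-24, -24)
Step 3: Translate → (-19, -19)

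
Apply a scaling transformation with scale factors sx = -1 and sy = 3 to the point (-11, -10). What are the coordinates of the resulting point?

Scaling matrix:
[[-1, 0], [0, 3]]
Result: (-11 × -1, -10 × 3) = (11, -30)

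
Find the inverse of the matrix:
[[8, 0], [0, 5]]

For [[a,b],[c,d]], inverse = (1/det)·[[d,-b],[-c,a]]
det = (8)(5) - (0)(0) = 40 - 0 = 40
Inverse = (1/40)·[[5, 0], [0, 8]]
= [[1/8, 0], [0, 1/5]]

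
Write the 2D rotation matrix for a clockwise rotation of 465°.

Rotation matrix formula: [[cos θ, -sin θ], [sin θ, cos θ]]
A clockwise rotation by 465° is equivalent to a counterclockwise rotation by -465°.
For θ = -465°:
cos(-465°) = -0.2588
sin(-465°) = -0.9659
Result: [[-0.2588, 0.9659], [-0.9659, -0.2588]]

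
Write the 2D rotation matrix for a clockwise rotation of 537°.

Rotation matrix formula: [[cos θ, -sin θ], [sin θ, cos θ]]
A clockwise rotation by 537° is equivalent to a counterclockwise rotation by -537°.
For θ = -537°:
cos(-537°) = -0.9986
sin(-537°) = -0.0523
Result: [[-0.9986, 0.0523], [-0.0523, -0.9986]]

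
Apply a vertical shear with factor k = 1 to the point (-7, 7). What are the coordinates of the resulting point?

Shear matrix for vertical shear with factor k = 1:
[[1, 0], [1, 1]]
Result: (-7, 7) → (-7, 0)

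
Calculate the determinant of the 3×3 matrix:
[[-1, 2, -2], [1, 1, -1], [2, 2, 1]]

Expansion along first row:
det = -1·det([[1,-1],[2,1]]) - 2·det([[1,-1],[2,1]]) + -2·det([[1,1],[2,2]])
    = -1·(1·1 - -1·2) - 2·(1·1 - -1·2) + -2·(1·2 - 1·2)
    = -1·3 - 2·3 + -2·0
    = -3 + -6 + 0 = -9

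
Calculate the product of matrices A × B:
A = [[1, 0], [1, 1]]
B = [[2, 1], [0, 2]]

Matrix multiplication:
C[0][0] = 1×2 + 0×0 = 2
C[0][1] = 1×1 + 0×2 = 1
C[1][0] = 1×2 + 1×0 = 2
C[1][1] = 1×1 + 1×2 = 3
Result: [[2, 1], [2, 3]]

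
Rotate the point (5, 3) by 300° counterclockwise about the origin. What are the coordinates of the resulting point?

Rotation matrix for 300°: [[cos 300°, -sin 300°], [sin 300°, cos 300°]] ≈ [[0.500000, 0.866025], [-0.866025, 0.500000]]
[[0.500000, 0.866025], [-0.866025, 0.500000]] × [5, 3]ᵀ ≈ [5.0981, -2.8301]ᵀ
Result: (5.0981, -2.8301)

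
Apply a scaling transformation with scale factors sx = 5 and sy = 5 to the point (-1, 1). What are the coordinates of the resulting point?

Scaling matrix:
[[5, 0], [0, 5]]
Result: (-1 × 5, 1 × 5) = (-5, 5)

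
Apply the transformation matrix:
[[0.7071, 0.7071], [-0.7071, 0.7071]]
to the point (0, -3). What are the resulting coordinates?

Matrix multiplication:
[[0.7071, 0.7071], [-0.7071, 0.7071]] × [0, -3]ᵀ
= [(0.7071)(0) + (0.7071)(-3), (-0.7071)(0) + (0.7071)(-3)]ᵀ
= [-2.1213, -2.1213]ᵀ
Result: (-2.1213, -2.1213)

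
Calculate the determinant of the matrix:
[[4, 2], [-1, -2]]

For a 2×2 matrix [[a, b], [c, d]], det = ad - bc
det = (4)(-2) - (2)(-1) = -8 - -2 = -6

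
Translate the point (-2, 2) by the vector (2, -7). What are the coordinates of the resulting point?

Translation by (2, -7) (homogeneous matrix [[1, 0, 2], [0, 1, -7], [0, 0, 1]]):
x' = -2 + 2 = 0
y' = 2 + -7 = -5
Result: (0, -5)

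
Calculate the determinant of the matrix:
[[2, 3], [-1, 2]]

For a 2×2 matrix [[a, b], [c, d]], det = ad - bc
det = (2)(2) - (3)(-1) = 4 - -3 = 7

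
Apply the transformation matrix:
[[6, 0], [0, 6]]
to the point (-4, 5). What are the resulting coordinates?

Matrix multiplication:
[[6, 0], [0, 6]] × [-4, 5]ᵀ
= [(6)(-4) + (0)(5), (0)(-4) + (6)(5)]ᵀ
= [-24, 30]ᵀ
Result: (-24, 30)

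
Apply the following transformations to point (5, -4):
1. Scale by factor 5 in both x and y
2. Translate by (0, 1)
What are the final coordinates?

Step 1: Scale (5, -4) by 5 → (25, -20)
Step 2: Translate by (0, 1) → (25, -19)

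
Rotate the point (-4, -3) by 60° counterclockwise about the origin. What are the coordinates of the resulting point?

Rotation matrix for 60°: [[cos 60°, -sin 60°], [sin 60°, cos 60°]] ≈ [[0.500000, -0.866025], [0.866025, 0.500000]]
[[0.500000, -0.866025], [0.866025, 0.500000]] × [-4, -3]ᵀ ≈ [0.5981, -4.9641]ᵀ
Result: (0.5981, -4.9641)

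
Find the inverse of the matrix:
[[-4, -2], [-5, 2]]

For [[a,b],[c,d]], inverse = (1/det)·[[d,-b],[-c,a]]
det = (-4)(2) - (-2)(-5) = -8 - 10 = -18
Inverse = (1/-18)·[[2, 2], [5, -4]]
= [[-1/9, -1/9], [-5/18, 2/9]]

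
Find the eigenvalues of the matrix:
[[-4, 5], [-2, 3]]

Characteristic equation: det(A - λI) = 0
λ² - (trace)λ + (det) = 0
trace = -4 + 3 = -1, det = (-4)(3) - (5)(-2) = -2
λ² - (-1)λ + (-2) = 0
λ = (-1 ± √((-1)² - 4·(-2))) / 2 = (-1 ± √9) / 2
Solving: λ = -2, 1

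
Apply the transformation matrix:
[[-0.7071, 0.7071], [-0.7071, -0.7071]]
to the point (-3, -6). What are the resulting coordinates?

Matrix multiplication:
[[-0.7071, 0.7071], [-0.7071, -0.7071]] × [-3, -6]ᵀ
= [(-0.7071)(-3) + (0.7071)(-6), (-0.7071)(-3) + (-0.7071)(-6)]ᵀ
= [-2.1213, 6.3639]ᵀ
Result: (-2.1213, 6.3639)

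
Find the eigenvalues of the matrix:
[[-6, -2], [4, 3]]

Characteristic equation: det(A - λI) = 0
λ² - (trace)λ + (det) = 0
trace = -6 + 3 = -3, det = (-6)(3) - (-2)(4) = -10
λ² - (-3)λ + (-10) = 0
λ = (-3 ± √((-3)² - 4·(-10))) / 2 = (-3 ± √49) / 2
Solving: λ = -5, 2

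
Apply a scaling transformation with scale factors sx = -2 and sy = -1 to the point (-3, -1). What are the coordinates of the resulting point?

Scaling matrix:
[[-2, 0], [0, -1]]
Result: (-3 × -2, -1 × -1) = (6, 1)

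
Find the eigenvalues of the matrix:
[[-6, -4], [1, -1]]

Characteristic equation: det(A - λI) = 0
λ² - (trace)λ + (det) = 0
trace = -6 + -1 = -7, det = (-6)(-1) - (-4)(1) = 10
λ² - (-7)λ + (10) = 0
λ = (-7 ± √((-7)² - 4·(10))) / 2 = (-7 ± √9) / 2
Solving: λ = -5, -2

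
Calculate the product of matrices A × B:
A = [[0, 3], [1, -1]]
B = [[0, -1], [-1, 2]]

Matrix multiplication:
C[0][0] = 0×0 + 3×-1 = -3
C[0][1] = 0×-1 + 3×2 = 6
C[1][0] = 1×0 + -1×-1 = 1
C[1][1] = 1×-1 + -1×2 = -3
Result: [[-3, 6], [1, -3]]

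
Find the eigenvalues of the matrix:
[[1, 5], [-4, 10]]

Characteristic equation: det(A - λI) = 0
λ² - (trace)λ + (det) = 0
trace = 1 + 10 = 11, det = (1)(10) - (5)(-4) = 30
λ² - (11)λ + (30) = 0
λ = (11 ± √((11)² - 4·(30))) / 2 = (11 ± √1) / 2
Solving: λ = 5, 6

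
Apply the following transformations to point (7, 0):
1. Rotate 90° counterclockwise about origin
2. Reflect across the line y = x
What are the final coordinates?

Step 1: Rotate 90° → (0, 7)
Step 2: Reflect across line y = x → (7, 0)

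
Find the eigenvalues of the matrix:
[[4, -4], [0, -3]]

Characteristic equation: det(A - λI) = 0
λ² - (trace)λ + (det) = 0
trace = 4 + -3 = 1, det = (4)(-3) - (-4)(0) = -12
λ² - (1)λ + (-12) = 0
λ = (1 ± √((1)² - 4·(-12))) / 2 = (1 ± √49) / 2
Solving: λ = -3, 4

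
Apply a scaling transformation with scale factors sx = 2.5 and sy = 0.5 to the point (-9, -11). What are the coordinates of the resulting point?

Scaling matrix:
[[2.50, 0], [0, 0.50]]
Result: (-9 × 2.5, -11 × 0.5) = (-22.5, -5.5)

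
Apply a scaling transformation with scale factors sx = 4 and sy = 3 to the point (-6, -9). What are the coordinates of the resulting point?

Scaling matrix:
[[4, 0], [0, 3]]
Result: (-6 × 4, -9 × 3) = (-24, -27)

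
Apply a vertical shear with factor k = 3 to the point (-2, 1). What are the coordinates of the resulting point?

Shear matrix for vertical shear with factor k = 3:
[[1, 0], [3, 1]]
Result: (-2, 1) → (-2, -5)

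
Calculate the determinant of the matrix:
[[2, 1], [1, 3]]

For a 2×2 matrix [[a, b], [c, d]], det = ad - bc
det = (2)(3) - (1)(1) = 6 - 1 = 5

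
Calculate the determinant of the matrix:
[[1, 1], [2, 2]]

For a 2×2 matrix [[a, b], [c, d]], det = ad - bc
det = (1)(2) - (1)(2) = 2 - 2 = 0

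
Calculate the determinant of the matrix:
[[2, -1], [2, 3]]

For a 2×2 matrix [[a, b], [c, d]], det = ad - bc
det = (2)(3) - (-1)(2) = 6 - -2 = 8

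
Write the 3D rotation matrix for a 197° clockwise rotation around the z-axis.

Rotation matrix for clockwise 197° around z-axis:
A clockwise rotation by 197° is a counterclockwise rotation by -197°.
cos(-197°) = -0.9563, sin(-197°) = 0.2924
Result: [[-0.9563, -0.2924, 0], [0.2924, -0.9563, 0], [0, 0, 1]]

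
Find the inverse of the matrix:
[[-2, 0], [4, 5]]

For [[a,b],[c,d]], inverse = (1/det)·[[d,-b],[-c,a]]
det = (-2)(5) - (0)(4) = -10 - 0 = -10
Inverse = (1/-10)·[[5, 0], [-4, -2]]
= [[-1/2, 0], [2/5, 1/5]]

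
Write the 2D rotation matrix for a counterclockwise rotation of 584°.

Rotation matrix formula: [[cos θ, -sin θ], [sin θ, cos θ]]
For θ = 584°:
cos(584°) = -0.7193
sin(584°) = -0.6947
Result: [[-0.7193, 0.6947], [-0.6947, -0.7193]]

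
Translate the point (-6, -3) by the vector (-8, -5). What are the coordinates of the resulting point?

Translation by (-8, -5) (homogeneous matrix [[1, 0, -8], [0, 1, -5], [0, 0, 1]]):
x' = -6 + -8 = -14
y' = -3 + -5 = -8
Result: (-14, -8)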